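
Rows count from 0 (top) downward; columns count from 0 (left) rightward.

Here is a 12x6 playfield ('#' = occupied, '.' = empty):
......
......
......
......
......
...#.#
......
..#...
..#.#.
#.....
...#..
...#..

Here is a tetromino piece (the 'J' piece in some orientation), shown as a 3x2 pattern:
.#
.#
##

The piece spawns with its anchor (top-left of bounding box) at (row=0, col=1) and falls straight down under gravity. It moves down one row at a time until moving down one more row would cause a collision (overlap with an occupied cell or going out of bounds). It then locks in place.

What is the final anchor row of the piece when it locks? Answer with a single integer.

Answer: 4

Derivation:
Spawn at (row=0, col=1). Try each row:
  row 0: fits
  row 1: fits
  row 2: fits
  row 3: fits
  row 4: fits
  row 5: blocked -> lock at row 4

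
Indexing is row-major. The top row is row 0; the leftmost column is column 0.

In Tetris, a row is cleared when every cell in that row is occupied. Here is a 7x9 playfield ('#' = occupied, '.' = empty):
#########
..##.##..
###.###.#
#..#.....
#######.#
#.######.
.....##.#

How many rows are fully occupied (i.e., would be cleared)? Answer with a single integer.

Check each row:
  row 0: 0 empty cells -> FULL (clear)
  row 1: 5 empty cells -> not full
  row 2: 2 empty cells -> not full
  row 3: 7 empty cells -> not full
  row 4: 1 empty cell -> not full
  row 5: 2 empty cells -> not full
  row 6: 6 empty cells -> not full
Total rows cleared: 1

Answer: 1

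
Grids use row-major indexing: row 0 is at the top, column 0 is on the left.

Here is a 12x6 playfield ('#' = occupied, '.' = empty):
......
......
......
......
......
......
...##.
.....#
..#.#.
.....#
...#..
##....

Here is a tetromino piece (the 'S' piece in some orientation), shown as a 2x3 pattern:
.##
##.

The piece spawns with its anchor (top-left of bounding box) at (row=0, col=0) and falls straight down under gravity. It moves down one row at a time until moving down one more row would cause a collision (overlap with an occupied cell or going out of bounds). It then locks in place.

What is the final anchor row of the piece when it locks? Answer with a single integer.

Answer: 7

Derivation:
Spawn at (row=0, col=0). Try each row:
  row 0: fits
  row 1: fits
  row 2: fits
  row 3: fits
  row 4: fits
  row 5: fits
  row 6: fits
  row 7: fits
  row 8: blocked -> lock at row 7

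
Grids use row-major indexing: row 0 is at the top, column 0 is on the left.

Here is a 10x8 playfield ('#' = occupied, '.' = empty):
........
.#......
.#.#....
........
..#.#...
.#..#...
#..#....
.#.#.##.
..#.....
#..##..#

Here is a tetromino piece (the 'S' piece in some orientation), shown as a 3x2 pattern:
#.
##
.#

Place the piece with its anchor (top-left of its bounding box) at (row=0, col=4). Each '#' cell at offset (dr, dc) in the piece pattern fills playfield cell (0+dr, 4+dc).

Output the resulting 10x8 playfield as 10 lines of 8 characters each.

Answer: ....#...
.#..##..
.#.#.#..
........
..#.#...
.#..#...
#..#....
.#.#.##.
..#.....
#..##..#

Derivation:
Fill (0+0,4+0) = (0,4)
Fill (0+1,4+0) = (1,4)
Fill (0+1,4+1) = (1,5)
Fill (0+2,4+1) = (2,5)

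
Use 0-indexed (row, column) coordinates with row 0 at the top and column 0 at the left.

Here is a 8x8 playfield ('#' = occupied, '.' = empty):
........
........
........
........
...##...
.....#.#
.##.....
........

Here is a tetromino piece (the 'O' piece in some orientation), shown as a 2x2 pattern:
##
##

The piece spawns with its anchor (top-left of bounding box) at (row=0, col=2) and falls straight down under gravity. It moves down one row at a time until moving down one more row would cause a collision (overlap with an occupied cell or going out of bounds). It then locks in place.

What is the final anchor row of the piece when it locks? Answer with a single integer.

Spawn at (row=0, col=2). Try each row:
  row 0: fits
  row 1: fits
  row 2: fits
  row 3: blocked -> lock at row 2

Answer: 2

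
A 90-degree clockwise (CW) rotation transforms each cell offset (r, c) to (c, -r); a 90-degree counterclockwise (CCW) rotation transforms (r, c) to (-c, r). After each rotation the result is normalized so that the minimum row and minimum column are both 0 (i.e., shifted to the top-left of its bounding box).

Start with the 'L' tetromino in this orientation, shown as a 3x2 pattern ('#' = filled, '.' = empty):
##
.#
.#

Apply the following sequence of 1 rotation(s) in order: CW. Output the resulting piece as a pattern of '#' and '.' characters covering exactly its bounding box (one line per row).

Answer: ..#
###

Derivation:
Start:
##
.#
.#
After rotation 1 (CW):
..#
###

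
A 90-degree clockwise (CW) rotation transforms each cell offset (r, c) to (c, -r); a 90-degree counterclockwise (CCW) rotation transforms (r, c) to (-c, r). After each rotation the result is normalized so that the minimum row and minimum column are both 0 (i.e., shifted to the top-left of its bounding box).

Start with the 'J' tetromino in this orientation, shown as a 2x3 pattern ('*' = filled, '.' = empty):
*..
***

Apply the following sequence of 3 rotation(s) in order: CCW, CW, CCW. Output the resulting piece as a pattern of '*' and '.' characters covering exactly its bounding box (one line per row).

Start:
*..
***
After rotation 1 (CCW):
.*
.*
**
After rotation 2 (CW):
*..
***
After rotation 3 (CCW):
.*
.*
**

Answer: .*
.*
**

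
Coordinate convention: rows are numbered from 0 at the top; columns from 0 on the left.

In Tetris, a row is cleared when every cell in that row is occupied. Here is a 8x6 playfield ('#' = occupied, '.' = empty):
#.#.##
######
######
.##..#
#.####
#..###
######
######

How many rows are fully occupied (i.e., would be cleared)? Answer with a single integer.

Check each row:
  row 0: 2 empty cells -> not full
  row 1: 0 empty cells -> FULL (clear)
  row 2: 0 empty cells -> FULL (clear)
  row 3: 3 empty cells -> not full
  row 4: 1 empty cell -> not full
  row 5: 2 empty cells -> not full
  row 6: 0 empty cells -> FULL (clear)
  row 7: 0 empty cells -> FULL (clear)
Total rows cleared: 4

Answer: 4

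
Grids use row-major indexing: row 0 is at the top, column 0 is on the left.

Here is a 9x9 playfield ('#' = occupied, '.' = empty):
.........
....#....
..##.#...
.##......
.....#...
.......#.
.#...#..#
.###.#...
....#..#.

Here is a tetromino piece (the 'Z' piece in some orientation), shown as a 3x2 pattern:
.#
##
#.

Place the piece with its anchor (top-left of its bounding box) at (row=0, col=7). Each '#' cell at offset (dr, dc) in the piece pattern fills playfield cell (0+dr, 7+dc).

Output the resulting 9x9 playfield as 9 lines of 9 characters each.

Answer: ........#
....#..##
..##.#.#.
.##......
.....#...
.......#.
.#...#..#
.###.#...
....#..#.

Derivation:
Fill (0+0,7+1) = (0,8)
Fill (0+1,7+0) = (1,7)
Fill (0+1,7+1) = (1,8)
Fill (0+2,7+0) = (2,7)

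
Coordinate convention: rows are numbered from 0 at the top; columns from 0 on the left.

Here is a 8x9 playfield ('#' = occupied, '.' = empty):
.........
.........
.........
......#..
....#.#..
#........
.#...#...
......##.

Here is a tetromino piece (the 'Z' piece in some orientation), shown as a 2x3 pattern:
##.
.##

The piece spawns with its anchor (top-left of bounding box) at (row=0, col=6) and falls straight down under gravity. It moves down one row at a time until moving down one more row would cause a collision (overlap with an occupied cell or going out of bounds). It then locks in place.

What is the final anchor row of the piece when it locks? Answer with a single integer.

Spawn at (row=0, col=6). Try each row:
  row 0: fits
  row 1: fits
  row 2: fits
  row 3: blocked -> lock at row 2

Answer: 2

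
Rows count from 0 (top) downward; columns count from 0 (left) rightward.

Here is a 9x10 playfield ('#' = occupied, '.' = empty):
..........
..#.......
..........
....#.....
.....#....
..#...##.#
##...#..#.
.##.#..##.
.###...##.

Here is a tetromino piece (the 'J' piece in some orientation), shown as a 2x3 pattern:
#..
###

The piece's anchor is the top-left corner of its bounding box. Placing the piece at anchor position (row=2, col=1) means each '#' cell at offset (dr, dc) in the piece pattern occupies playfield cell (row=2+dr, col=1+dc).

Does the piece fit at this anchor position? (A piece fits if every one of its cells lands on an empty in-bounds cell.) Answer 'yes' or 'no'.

Check each piece cell at anchor (2, 1):
  offset (0,0) -> (2,1): empty -> OK
  offset (1,0) -> (3,1): empty -> OK
  offset (1,1) -> (3,2): empty -> OK
  offset (1,2) -> (3,3): empty -> OK
All cells valid: yes

Answer: yes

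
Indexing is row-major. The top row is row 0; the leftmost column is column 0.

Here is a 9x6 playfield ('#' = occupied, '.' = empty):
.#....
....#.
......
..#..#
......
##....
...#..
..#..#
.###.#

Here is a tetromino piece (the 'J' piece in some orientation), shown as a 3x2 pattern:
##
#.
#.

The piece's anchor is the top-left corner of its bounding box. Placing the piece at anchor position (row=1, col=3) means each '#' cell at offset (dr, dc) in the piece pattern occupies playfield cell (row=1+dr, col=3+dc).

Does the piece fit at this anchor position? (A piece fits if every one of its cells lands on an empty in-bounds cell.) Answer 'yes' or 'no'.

Check each piece cell at anchor (1, 3):
  offset (0,0) -> (1,3): empty -> OK
  offset (0,1) -> (1,4): occupied ('#') -> FAIL
  offset (1,0) -> (2,3): empty -> OK
  offset (2,0) -> (3,3): empty -> OK
All cells valid: no

Answer: no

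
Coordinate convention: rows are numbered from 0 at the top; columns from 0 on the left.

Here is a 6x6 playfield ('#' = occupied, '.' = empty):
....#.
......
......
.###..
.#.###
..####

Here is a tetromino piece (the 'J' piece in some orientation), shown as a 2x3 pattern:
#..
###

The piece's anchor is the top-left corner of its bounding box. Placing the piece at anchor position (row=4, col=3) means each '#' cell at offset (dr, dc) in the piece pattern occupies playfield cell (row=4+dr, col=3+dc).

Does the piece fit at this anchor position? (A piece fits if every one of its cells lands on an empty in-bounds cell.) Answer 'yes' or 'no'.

Check each piece cell at anchor (4, 3):
  offset (0,0) -> (4,3): occupied ('#') -> FAIL
  offset (1,0) -> (5,3): occupied ('#') -> FAIL
  offset (1,1) -> (5,4): occupied ('#') -> FAIL
  offset (1,2) -> (5,5): occupied ('#') -> FAIL
All cells valid: no

Answer: no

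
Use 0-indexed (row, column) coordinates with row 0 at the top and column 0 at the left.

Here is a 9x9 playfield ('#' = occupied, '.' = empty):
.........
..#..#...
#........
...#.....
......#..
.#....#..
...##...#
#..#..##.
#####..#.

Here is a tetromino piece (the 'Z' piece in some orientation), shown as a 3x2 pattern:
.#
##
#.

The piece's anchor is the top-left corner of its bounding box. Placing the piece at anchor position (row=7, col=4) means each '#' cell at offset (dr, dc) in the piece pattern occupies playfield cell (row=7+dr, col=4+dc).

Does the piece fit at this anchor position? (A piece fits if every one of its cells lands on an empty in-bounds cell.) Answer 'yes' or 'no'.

Check each piece cell at anchor (7, 4):
  offset (0,1) -> (7,5): empty -> OK
  offset (1,0) -> (8,4): occupied ('#') -> FAIL
  offset (1,1) -> (8,5): empty -> OK
  offset (2,0) -> (9,4): out of bounds -> FAIL
All cells valid: no

Answer: no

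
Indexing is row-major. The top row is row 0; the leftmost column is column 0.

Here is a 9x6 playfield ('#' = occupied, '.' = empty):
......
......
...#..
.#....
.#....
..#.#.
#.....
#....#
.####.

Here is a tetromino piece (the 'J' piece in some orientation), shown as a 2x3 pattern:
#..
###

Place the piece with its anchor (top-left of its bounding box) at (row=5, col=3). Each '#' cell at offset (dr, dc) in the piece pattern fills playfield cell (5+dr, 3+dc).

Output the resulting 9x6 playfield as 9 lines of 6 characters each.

Answer: ......
......
...#..
.#....
.#....
..###.
#..###
#....#
.####.

Derivation:
Fill (5+0,3+0) = (5,3)
Fill (5+1,3+0) = (6,3)
Fill (5+1,3+1) = (6,4)
Fill (5+1,3+2) = (6,5)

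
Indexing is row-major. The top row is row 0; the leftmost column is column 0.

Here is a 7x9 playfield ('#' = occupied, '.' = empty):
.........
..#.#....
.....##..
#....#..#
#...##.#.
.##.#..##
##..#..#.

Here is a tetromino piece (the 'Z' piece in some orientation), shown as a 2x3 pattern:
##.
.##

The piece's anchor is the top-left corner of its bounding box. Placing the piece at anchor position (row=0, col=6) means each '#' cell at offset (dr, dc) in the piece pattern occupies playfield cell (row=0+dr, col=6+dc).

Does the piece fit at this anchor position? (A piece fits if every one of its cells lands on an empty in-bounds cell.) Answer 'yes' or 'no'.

Answer: yes

Derivation:
Check each piece cell at anchor (0, 6):
  offset (0,0) -> (0,6): empty -> OK
  offset (0,1) -> (0,7): empty -> OK
  offset (1,1) -> (1,7): empty -> OK
  offset (1,2) -> (1,8): empty -> OK
All cells valid: yes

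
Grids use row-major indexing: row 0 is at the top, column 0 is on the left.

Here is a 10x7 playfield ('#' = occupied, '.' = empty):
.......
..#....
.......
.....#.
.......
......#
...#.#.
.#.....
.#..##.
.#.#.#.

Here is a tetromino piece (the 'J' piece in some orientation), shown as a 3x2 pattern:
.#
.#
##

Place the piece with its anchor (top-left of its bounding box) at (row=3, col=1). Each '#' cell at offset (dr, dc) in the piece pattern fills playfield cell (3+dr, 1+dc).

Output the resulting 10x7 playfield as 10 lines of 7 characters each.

Fill (3+0,1+1) = (3,2)
Fill (3+1,1+1) = (4,2)
Fill (3+2,1+0) = (5,1)
Fill (3+2,1+1) = (5,2)

Answer: .......
..#....
.......
..#..#.
..#....
.##...#
...#.#.
.#.....
.#..##.
.#.#.#.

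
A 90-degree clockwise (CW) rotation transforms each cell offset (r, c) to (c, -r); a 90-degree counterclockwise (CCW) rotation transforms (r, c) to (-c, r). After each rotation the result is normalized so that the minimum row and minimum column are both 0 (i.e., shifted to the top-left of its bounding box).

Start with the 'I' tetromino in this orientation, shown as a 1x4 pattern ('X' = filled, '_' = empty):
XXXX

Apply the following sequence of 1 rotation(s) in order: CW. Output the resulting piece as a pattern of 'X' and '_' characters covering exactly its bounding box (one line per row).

Answer: X
X
X
X

Derivation:
Start:
XXXX
After rotation 1 (CW):
X
X
X
X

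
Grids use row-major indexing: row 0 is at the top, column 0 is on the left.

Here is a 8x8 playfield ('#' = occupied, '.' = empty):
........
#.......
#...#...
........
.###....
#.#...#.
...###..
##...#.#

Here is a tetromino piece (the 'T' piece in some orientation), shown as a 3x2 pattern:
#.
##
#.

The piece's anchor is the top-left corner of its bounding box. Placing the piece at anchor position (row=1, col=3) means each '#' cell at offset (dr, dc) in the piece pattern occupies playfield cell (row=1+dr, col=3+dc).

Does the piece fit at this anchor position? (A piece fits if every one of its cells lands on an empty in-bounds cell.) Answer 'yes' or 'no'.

Check each piece cell at anchor (1, 3):
  offset (0,0) -> (1,3): empty -> OK
  offset (1,0) -> (2,3): empty -> OK
  offset (1,1) -> (2,4): occupied ('#') -> FAIL
  offset (2,0) -> (3,3): empty -> OK
All cells valid: no

Answer: no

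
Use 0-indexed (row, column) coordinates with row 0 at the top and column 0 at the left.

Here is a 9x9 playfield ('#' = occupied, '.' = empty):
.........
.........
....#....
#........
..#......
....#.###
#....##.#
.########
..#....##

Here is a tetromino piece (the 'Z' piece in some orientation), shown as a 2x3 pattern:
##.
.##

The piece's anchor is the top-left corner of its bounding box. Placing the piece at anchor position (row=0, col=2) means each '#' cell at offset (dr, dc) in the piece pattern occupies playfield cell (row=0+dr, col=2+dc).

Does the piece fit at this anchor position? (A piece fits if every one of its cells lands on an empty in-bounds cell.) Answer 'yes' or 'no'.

Check each piece cell at anchor (0, 2):
  offset (0,0) -> (0,2): empty -> OK
  offset (0,1) -> (0,3): empty -> OK
  offset (1,1) -> (1,3): empty -> OK
  offset (1,2) -> (1,4): empty -> OK
All cells valid: yes

Answer: yes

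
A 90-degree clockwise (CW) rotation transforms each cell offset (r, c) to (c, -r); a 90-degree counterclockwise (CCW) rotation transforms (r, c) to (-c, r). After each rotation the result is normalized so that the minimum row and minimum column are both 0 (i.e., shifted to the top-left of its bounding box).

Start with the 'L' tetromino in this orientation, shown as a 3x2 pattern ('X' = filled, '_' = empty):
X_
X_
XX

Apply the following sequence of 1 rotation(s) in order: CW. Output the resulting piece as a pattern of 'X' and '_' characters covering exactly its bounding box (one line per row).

Answer: XXX
X__

Derivation:
Start:
X_
X_
XX
After rotation 1 (CW):
XXX
X__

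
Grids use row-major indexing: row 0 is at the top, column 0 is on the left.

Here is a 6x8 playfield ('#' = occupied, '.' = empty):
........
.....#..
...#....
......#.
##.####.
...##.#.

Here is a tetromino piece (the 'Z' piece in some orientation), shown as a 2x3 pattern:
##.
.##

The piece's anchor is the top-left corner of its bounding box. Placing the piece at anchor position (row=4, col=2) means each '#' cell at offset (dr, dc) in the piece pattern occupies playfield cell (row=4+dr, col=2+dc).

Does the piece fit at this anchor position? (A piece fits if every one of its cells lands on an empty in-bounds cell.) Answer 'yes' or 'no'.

Answer: no

Derivation:
Check each piece cell at anchor (4, 2):
  offset (0,0) -> (4,2): empty -> OK
  offset (0,1) -> (4,3): occupied ('#') -> FAIL
  offset (1,1) -> (5,3): occupied ('#') -> FAIL
  offset (1,2) -> (5,4): occupied ('#') -> FAIL
All cells valid: no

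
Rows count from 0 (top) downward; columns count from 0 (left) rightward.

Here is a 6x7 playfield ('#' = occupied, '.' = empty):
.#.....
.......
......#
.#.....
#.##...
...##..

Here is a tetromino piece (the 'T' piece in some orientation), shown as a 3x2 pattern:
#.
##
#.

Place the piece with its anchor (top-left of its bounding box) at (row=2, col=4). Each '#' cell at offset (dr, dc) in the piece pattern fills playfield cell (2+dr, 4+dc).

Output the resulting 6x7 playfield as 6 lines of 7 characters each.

Answer: .#.....
.......
....#.#
.#..##.
#.###..
...##..

Derivation:
Fill (2+0,4+0) = (2,4)
Fill (2+1,4+0) = (3,4)
Fill (2+1,4+1) = (3,5)
Fill (2+2,4+0) = (4,4)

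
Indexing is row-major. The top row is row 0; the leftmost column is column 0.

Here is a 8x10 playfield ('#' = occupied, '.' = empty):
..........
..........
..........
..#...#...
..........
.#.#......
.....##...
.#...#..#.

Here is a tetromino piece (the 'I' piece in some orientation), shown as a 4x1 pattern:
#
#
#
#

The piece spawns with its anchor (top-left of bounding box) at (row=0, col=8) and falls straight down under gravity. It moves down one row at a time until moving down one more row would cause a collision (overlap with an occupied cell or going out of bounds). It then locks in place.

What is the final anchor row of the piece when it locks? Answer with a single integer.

Answer: 3

Derivation:
Spawn at (row=0, col=8). Try each row:
  row 0: fits
  row 1: fits
  row 2: fits
  row 3: fits
  row 4: blocked -> lock at row 3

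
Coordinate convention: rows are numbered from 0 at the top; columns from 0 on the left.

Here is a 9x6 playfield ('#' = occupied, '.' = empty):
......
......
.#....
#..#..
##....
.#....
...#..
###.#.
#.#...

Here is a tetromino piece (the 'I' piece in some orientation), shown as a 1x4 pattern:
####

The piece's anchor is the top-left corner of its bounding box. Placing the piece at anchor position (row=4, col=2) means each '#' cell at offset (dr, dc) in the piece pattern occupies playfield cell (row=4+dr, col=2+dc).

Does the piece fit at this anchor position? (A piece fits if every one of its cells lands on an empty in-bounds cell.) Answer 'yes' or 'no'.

Check each piece cell at anchor (4, 2):
  offset (0,0) -> (4,2): empty -> OK
  offset (0,1) -> (4,3): empty -> OK
  offset (0,2) -> (4,4): empty -> OK
  offset (0,3) -> (4,5): empty -> OK
All cells valid: yes

Answer: yes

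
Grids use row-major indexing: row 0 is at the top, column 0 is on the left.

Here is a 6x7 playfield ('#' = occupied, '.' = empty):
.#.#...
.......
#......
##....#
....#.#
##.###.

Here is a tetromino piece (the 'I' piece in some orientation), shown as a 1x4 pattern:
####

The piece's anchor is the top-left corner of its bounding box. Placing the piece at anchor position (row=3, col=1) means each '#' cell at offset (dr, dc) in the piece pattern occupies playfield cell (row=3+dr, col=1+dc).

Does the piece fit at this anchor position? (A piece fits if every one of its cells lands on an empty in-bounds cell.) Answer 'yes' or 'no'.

Answer: no

Derivation:
Check each piece cell at anchor (3, 1):
  offset (0,0) -> (3,1): occupied ('#') -> FAIL
  offset (0,1) -> (3,2): empty -> OK
  offset (0,2) -> (3,3): empty -> OK
  offset (0,3) -> (3,4): empty -> OK
All cells valid: no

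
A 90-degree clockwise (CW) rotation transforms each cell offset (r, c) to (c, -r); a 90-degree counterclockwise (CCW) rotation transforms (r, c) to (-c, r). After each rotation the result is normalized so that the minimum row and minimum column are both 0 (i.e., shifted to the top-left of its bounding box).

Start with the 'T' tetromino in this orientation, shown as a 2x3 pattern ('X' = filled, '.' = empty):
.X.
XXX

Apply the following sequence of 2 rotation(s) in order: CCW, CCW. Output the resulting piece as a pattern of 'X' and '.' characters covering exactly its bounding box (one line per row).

Answer: XXX
.X.

Derivation:
Start:
.X.
XXX
After rotation 1 (CCW):
.X
XX
.X
After rotation 2 (CCW):
XXX
.X.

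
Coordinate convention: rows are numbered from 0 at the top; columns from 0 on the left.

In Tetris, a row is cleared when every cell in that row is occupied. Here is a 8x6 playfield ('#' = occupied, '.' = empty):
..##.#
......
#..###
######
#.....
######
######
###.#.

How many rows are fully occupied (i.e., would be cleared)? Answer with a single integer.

Check each row:
  row 0: 3 empty cells -> not full
  row 1: 6 empty cells -> not full
  row 2: 2 empty cells -> not full
  row 3: 0 empty cells -> FULL (clear)
  row 4: 5 empty cells -> not full
  row 5: 0 empty cells -> FULL (clear)
  row 6: 0 empty cells -> FULL (clear)
  row 7: 2 empty cells -> not full
Total rows cleared: 3

Answer: 3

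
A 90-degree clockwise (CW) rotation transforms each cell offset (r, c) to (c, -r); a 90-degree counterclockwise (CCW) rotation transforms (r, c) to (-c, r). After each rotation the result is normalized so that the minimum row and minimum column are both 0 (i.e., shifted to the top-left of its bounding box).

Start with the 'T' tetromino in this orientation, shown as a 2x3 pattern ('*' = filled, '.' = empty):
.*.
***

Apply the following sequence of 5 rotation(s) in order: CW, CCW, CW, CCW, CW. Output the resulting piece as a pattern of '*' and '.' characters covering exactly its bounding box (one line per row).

Answer: *.
**
*.

Derivation:
Start:
.*.
***
After rotation 1 (CW):
*.
**
*.
After rotation 2 (CCW):
.*.
***
After rotation 3 (CW):
*.
**
*.
After rotation 4 (CCW):
.*.
***
After rotation 5 (CW):
*.
**
*.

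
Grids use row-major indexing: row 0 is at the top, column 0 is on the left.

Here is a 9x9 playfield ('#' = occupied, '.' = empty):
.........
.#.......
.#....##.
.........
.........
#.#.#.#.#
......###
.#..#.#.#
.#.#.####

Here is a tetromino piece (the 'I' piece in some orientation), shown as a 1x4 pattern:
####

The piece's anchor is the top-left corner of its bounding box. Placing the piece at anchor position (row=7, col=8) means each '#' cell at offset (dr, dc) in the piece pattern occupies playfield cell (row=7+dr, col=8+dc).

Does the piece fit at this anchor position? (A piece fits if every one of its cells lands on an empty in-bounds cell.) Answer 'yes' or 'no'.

Check each piece cell at anchor (7, 8):
  offset (0,0) -> (7,8): occupied ('#') -> FAIL
  offset (0,1) -> (7,9): out of bounds -> FAIL
  offset (0,2) -> (7,10): out of bounds -> FAIL
  offset (0,3) -> (7,11): out of bounds -> FAIL
All cells valid: no

Answer: no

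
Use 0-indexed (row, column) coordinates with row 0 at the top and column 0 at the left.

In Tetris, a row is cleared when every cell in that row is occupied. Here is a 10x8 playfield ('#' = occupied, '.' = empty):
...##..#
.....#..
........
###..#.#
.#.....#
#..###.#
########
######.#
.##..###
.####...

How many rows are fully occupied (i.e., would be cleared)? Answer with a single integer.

Check each row:
  row 0: 5 empty cells -> not full
  row 1: 7 empty cells -> not full
  row 2: 8 empty cells -> not full
  row 3: 3 empty cells -> not full
  row 4: 6 empty cells -> not full
  row 5: 3 empty cells -> not full
  row 6: 0 empty cells -> FULL (clear)
  row 7: 1 empty cell -> not full
  row 8: 3 empty cells -> not full
  row 9: 4 empty cells -> not full
Total rows cleared: 1

Answer: 1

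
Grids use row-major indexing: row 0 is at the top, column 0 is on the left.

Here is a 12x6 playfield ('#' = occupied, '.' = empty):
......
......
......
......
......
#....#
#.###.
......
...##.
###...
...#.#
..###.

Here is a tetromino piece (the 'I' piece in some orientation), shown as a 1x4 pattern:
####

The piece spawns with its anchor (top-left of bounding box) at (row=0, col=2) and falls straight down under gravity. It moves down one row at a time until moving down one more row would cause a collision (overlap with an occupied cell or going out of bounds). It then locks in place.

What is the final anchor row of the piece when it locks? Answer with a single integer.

Answer: 4

Derivation:
Spawn at (row=0, col=2). Try each row:
  row 0: fits
  row 1: fits
  row 2: fits
  row 3: fits
  row 4: fits
  row 5: blocked -> lock at row 4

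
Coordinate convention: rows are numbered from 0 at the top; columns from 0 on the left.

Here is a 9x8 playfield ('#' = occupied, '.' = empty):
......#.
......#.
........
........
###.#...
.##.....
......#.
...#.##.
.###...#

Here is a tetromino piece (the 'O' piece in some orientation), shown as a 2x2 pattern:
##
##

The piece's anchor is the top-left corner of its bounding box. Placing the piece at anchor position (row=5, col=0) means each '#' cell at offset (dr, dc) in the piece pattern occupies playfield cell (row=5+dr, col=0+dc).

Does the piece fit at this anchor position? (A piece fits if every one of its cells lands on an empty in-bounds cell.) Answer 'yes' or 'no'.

Answer: no

Derivation:
Check each piece cell at anchor (5, 0):
  offset (0,0) -> (5,0): empty -> OK
  offset (0,1) -> (5,1): occupied ('#') -> FAIL
  offset (1,0) -> (6,0): empty -> OK
  offset (1,1) -> (6,1): empty -> OK
All cells valid: no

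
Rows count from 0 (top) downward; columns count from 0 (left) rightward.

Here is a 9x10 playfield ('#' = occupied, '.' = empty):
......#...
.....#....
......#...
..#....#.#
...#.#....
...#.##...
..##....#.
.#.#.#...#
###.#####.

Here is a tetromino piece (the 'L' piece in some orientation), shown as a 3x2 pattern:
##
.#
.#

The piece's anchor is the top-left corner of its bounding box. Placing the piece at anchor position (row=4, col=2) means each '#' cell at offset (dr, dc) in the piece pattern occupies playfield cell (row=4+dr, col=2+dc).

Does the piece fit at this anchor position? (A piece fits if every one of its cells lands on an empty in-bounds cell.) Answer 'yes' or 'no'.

Check each piece cell at anchor (4, 2):
  offset (0,0) -> (4,2): empty -> OK
  offset (0,1) -> (4,3): occupied ('#') -> FAIL
  offset (1,1) -> (5,3): occupied ('#') -> FAIL
  offset (2,1) -> (6,3): occupied ('#') -> FAIL
All cells valid: no

Answer: no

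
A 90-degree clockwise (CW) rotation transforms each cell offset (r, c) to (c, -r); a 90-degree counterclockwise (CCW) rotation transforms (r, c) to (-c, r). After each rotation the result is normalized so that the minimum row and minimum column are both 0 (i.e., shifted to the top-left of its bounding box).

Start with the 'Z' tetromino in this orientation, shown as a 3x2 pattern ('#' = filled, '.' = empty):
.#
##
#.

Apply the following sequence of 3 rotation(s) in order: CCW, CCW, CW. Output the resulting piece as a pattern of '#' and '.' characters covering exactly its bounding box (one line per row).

Start:
.#
##
#.
After rotation 1 (CCW):
##.
.##
After rotation 2 (CCW):
.#
##
#.
After rotation 3 (CW):
##.
.##

Answer: ##.
.##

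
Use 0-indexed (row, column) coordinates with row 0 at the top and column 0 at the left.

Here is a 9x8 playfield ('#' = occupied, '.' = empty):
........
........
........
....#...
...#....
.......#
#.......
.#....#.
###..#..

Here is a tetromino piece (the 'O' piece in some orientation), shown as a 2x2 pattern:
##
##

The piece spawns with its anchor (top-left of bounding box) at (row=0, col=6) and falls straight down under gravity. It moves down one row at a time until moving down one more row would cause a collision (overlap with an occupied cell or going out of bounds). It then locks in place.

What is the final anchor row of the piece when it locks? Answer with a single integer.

Answer: 3

Derivation:
Spawn at (row=0, col=6). Try each row:
  row 0: fits
  row 1: fits
  row 2: fits
  row 3: fits
  row 4: blocked -> lock at row 3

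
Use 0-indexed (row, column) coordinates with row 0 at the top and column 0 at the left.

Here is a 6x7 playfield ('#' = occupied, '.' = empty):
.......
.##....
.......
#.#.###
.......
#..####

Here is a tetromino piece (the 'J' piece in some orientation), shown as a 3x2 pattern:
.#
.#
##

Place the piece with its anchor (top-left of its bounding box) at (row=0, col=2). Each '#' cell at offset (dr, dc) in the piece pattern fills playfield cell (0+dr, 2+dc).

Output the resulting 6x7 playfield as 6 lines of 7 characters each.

Fill (0+0,2+1) = (0,3)
Fill (0+1,2+1) = (1,3)
Fill (0+2,2+0) = (2,2)
Fill (0+2,2+1) = (2,3)

Answer: ...#...
.###...
..##...
#.#.###
.......
#..####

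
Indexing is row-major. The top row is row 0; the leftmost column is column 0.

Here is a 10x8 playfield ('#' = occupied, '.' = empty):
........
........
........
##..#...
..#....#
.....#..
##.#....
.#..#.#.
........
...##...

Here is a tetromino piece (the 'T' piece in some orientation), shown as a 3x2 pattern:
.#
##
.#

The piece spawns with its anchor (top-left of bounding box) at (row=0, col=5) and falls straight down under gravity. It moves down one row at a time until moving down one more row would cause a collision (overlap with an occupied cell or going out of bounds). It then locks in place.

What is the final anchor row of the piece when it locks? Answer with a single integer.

Answer: 3

Derivation:
Spawn at (row=0, col=5). Try each row:
  row 0: fits
  row 1: fits
  row 2: fits
  row 3: fits
  row 4: blocked -> lock at row 3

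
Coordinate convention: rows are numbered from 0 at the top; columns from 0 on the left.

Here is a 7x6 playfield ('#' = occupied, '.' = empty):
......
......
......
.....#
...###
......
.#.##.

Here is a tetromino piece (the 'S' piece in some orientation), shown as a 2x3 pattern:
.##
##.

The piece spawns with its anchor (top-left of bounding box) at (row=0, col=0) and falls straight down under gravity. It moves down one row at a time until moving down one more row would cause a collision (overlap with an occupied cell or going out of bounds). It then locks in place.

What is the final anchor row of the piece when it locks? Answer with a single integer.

Answer: 4

Derivation:
Spawn at (row=0, col=0). Try each row:
  row 0: fits
  row 1: fits
  row 2: fits
  row 3: fits
  row 4: fits
  row 5: blocked -> lock at row 4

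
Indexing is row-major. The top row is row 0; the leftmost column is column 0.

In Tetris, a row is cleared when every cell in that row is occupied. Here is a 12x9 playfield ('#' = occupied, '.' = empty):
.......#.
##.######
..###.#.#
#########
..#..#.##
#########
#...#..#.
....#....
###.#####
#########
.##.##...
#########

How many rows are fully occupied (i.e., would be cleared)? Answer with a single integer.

Answer: 4

Derivation:
Check each row:
  row 0: 8 empty cells -> not full
  row 1: 1 empty cell -> not full
  row 2: 4 empty cells -> not full
  row 3: 0 empty cells -> FULL (clear)
  row 4: 5 empty cells -> not full
  row 5: 0 empty cells -> FULL (clear)
  row 6: 6 empty cells -> not full
  row 7: 8 empty cells -> not full
  row 8: 1 empty cell -> not full
  row 9: 0 empty cells -> FULL (clear)
  row 10: 5 empty cells -> not full
  row 11: 0 empty cells -> FULL (clear)
Total rows cleared: 4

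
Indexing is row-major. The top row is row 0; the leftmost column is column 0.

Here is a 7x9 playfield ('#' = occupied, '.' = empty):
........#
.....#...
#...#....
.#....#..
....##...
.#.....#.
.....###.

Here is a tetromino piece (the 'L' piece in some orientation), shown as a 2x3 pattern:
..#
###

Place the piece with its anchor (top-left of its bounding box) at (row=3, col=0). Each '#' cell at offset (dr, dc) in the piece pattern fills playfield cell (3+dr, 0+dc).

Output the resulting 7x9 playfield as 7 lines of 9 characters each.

Fill (3+0,0+2) = (3,2)
Fill (3+1,0+0) = (4,0)
Fill (3+1,0+1) = (4,1)
Fill (3+1,0+2) = (4,2)

Answer: ........#
.....#...
#...#....
.##...#..
###.##...
.#.....#.
.....###.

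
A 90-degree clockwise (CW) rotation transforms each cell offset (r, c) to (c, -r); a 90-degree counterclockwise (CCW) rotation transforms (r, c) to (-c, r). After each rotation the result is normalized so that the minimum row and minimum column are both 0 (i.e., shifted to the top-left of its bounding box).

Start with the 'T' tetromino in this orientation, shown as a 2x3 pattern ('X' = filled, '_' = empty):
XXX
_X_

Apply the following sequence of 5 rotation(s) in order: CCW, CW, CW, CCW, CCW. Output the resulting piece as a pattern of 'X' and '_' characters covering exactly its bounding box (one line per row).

Answer: X_
XX
X_

Derivation:
Start:
XXX
_X_
After rotation 1 (CCW):
X_
XX
X_
After rotation 2 (CW):
XXX
_X_
After rotation 3 (CW):
_X
XX
_X
After rotation 4 (CCW):
XXX
_X_
After rotation 5 (CCW):
X_
XX
X_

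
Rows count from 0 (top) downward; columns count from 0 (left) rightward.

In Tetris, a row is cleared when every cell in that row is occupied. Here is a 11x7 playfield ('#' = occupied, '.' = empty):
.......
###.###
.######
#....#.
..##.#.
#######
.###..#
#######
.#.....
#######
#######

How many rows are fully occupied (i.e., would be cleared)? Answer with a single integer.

Answer: 4

Derivation:
Check each row:
  row 0: 7 empty cells -> not full
  row 1: 1 empty cell -> not full
  row 2: 1 empty cell -> not full
  row 3: 5 empty cells -> not full
  row 4: 4 empty cells -> not full
  row 5: 0 empty cells -> FULL (clear)
  row 6: 3 empty cells -> not full
  row 7: 0 empty cells -> FULL (clear)
  row 8: 6 empty cells -> not full
  row 9: 0 empty cells -> FULL (clear)
  row 10: 0 empty cells -> FULL (clear)
Total rows cleared: 4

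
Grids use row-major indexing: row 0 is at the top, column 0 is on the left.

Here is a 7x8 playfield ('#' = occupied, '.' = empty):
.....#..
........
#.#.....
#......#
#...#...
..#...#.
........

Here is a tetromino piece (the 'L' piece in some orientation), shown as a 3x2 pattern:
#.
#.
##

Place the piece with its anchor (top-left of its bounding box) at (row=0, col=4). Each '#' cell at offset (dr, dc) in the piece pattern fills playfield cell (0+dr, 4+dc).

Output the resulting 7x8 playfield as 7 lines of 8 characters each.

Fill (0+0,4+0) = (0,4)
Fill (0+1,4+0) = (1,4)
Fill (0+2,4+0) = (2,4)
Fill (0+2,4+1) = (2,5)

Answer: ....##..
....#...
#.#.##..
#......#
#...#...
..#...#.
........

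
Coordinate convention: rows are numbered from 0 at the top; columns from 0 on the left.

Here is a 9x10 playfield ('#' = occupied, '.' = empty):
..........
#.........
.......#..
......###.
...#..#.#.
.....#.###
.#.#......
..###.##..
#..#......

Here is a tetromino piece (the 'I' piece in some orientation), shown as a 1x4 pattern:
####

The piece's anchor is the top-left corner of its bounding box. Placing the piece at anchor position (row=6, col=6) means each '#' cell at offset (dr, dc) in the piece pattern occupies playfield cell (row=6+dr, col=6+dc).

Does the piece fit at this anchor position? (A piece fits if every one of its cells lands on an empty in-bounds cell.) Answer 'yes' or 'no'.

Check each piece cell at anchor (6, 6):
  offset (0,0) -> (6,6): empty -> OK
  offset (0,1) -> (6,7): empty -> OK
  offset (0,2) -> (6,8): empty -> OK
  offset (0,3) -> (6,9): empty -> OK
All cells valid: yes

Answer: yes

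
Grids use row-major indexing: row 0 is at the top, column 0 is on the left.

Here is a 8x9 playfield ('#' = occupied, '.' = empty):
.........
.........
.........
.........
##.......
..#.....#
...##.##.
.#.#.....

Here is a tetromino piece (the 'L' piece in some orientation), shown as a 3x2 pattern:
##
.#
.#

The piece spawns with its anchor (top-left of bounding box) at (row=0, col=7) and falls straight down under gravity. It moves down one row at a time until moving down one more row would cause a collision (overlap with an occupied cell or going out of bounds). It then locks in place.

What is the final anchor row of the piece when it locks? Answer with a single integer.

Spawn at (row=0, col=7). Try each row:
  row 0: fits
  row 1: fits
  row 2: fits
  row 3: blocked -> lock at row 2

Answer: 2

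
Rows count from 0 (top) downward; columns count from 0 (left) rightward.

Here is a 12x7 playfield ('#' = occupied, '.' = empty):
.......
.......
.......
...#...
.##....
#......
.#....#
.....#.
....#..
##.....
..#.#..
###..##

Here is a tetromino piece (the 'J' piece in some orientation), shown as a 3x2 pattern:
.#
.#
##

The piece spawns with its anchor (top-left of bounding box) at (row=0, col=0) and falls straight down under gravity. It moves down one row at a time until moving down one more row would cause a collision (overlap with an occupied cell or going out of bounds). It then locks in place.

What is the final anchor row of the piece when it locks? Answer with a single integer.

Spawn at (row=0, col=0). Try each row:
  row 0: fits
  row 1: fits
  row 2: blocked -> lock at row 1

Answer: 1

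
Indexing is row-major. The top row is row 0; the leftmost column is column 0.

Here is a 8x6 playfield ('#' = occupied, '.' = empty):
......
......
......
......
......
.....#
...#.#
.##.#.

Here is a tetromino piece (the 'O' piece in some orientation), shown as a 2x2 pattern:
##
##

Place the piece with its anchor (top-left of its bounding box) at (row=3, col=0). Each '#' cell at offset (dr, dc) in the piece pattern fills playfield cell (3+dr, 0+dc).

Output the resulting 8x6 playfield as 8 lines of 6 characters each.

Fill (3+0,0+0) = (3,0)
Fill (3+0,0+1) = (3,1)
Fill (3+1,0+0) = (4,0)
Fill (3+1,0+1) = (4,1)

Answer: ......
......
......
##....
##....
.....#
...#.#
.##.#.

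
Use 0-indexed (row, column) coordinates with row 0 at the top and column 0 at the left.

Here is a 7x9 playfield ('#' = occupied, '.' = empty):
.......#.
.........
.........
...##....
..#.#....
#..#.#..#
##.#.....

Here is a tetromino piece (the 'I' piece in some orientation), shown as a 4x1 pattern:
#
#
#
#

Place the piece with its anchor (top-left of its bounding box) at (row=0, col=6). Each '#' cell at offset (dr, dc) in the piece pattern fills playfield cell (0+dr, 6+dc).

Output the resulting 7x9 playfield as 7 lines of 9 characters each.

Answer: ......##.
......#..
......#..
...##.#..
..#.#....
#..#.#..#
##.#.....

Derivation:
Fill (0+0,6+0) = (0,6)
Fill (0+1,6+0) = (1,6)
Fill (0+2,6+0) = (2,6)
Fill (0+3,6+0) = (3,6)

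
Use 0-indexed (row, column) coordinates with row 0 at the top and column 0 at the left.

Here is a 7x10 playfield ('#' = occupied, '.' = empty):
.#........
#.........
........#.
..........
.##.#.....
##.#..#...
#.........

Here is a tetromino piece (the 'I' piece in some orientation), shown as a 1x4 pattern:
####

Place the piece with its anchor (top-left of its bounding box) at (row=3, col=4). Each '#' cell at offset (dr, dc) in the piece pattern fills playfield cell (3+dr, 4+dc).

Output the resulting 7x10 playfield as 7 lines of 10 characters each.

Fill (3+0,4+0) = (3,4)
Fill (3+0,4+1) = (3,5)
Fill (3+0,4+2) = (3,6)
Fill (3+0,4+3) = (3,7)

Answer: .#........
#.........
........#.
....####..
.##.#.....
##.#..#...
#.........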